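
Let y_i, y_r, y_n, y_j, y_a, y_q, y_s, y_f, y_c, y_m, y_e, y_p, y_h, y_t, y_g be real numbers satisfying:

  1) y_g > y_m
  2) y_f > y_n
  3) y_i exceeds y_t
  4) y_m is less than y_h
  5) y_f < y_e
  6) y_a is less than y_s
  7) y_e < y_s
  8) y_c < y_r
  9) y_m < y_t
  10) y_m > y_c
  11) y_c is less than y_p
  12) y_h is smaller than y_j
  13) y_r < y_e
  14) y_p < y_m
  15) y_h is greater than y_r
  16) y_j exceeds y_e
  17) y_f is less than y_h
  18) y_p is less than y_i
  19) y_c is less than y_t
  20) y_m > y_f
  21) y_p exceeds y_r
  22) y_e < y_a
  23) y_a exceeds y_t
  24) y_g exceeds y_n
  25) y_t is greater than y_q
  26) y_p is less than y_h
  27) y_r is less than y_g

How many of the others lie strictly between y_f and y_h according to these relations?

Chaining upward from y_f reaches: y_m, y_e, y_g, y_t, y_i, y_a, y_j, y_s.
Chaining downward from y_h reaches: y_n, y_c, y_r, y_p, y_m.
Strictly between y_f and y_h are those in both lists: y_m — 1 element.

1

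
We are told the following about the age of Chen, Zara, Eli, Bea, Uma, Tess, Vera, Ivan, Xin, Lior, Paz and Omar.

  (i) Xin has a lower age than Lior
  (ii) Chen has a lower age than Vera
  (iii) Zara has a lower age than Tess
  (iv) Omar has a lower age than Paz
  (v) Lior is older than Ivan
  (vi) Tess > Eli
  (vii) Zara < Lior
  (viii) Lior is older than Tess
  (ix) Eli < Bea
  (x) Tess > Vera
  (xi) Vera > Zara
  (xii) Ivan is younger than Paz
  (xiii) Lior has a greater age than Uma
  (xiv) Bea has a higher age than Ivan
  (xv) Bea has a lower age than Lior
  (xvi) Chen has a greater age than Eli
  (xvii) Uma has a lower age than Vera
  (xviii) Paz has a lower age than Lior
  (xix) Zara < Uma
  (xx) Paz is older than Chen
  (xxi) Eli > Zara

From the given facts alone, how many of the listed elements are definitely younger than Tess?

5

From Tess the given relations immediately reach Zara, Eli, Vera.
From those, Uma, Chen — 5 in total.
Nothing else is reachable below Tess; 5 in all.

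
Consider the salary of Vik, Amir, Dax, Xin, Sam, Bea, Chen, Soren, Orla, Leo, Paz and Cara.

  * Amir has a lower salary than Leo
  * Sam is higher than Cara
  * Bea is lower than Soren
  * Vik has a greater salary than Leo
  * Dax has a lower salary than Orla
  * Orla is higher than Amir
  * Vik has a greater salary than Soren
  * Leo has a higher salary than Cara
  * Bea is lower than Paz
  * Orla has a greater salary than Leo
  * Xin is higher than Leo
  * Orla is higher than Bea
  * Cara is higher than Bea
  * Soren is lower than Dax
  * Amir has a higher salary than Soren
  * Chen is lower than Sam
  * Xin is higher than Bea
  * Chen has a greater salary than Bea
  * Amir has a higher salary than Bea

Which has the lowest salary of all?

Chaining upward from Bea: directly above it, Soren, Chen, Amir, Cara, Paz, Xin, Orla; then Leo, Vik, Sam, Dax.
That covers every other element, and nothing is given below Bea, so Bea is the lowest salary.

Bea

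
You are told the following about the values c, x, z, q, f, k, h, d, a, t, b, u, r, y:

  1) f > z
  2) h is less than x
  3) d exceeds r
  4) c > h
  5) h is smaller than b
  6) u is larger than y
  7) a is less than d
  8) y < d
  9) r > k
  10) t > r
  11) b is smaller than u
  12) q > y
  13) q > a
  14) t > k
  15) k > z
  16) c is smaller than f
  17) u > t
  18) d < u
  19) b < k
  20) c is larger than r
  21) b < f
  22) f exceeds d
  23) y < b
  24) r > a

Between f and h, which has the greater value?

f

Chaining the given relations: h < b < k < r < d < f.
So h < f; f is the larger of the two.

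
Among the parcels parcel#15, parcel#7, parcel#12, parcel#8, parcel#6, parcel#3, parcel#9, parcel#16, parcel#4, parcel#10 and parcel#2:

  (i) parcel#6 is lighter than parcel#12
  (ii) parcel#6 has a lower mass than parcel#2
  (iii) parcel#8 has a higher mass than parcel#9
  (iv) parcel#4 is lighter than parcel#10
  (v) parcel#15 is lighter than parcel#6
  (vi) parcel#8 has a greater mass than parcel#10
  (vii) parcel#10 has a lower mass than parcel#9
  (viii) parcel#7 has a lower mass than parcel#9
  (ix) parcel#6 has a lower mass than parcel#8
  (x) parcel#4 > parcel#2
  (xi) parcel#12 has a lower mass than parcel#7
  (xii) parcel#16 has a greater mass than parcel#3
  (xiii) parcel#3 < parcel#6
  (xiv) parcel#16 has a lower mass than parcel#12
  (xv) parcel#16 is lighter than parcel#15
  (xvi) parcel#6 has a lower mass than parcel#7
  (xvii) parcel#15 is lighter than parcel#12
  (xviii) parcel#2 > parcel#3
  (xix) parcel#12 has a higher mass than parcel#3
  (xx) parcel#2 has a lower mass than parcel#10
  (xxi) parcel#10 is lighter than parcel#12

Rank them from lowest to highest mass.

The consecutive links are each given: parcel#3 < parcel#16; parcel#16 < parcel#15; parcel#15 < parcel#6; parcel#6 < parcel#2; parcel#2 < parcel#4; parcel#4 < parcel#10; parcel#10 < parcel#12; parcel#12 < parcel#7; parcel#7 < parcel#9; parcel#9 < parcel#8.

parcel#3 < parcel#16 < parcel#15 < parcel#6 < parcel#2 < parcel#4 < parcel#10 < parcel#12 < parcel#7 < parcel#9 < parcel#8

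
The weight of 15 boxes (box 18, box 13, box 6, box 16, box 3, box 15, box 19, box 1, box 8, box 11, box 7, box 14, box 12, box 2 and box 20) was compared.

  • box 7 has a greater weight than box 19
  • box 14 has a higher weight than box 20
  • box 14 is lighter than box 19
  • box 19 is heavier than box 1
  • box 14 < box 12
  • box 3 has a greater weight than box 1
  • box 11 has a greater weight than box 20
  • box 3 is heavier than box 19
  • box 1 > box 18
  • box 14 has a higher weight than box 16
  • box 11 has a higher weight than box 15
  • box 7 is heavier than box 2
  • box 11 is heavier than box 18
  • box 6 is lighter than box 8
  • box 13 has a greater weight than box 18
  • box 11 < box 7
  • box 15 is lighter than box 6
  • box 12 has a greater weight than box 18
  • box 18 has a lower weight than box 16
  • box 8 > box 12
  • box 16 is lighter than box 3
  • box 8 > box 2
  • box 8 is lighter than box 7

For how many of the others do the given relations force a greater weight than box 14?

5

Directly above box 14: box 12, box 19.
One step further: box 3, box 8, box 7 (5 so far).
Nothing else is reachable above box 14; 5 in all.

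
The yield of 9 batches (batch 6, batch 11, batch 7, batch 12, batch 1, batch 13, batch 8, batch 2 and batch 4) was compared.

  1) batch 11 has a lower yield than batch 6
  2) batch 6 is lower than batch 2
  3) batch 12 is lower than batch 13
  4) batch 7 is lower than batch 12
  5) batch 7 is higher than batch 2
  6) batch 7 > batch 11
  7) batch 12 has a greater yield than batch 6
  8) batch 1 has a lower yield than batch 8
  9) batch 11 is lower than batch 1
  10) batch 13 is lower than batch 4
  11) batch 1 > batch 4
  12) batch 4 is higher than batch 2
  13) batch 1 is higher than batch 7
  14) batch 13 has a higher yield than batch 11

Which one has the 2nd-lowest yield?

Chaining the given pairs: batch 11 < batch 6 < batch 2 < batch 7 < batch 12 < batch 13 < batch 4 < batch 1 < batch 8.
The 2nd smallest is batch 6.

batch 6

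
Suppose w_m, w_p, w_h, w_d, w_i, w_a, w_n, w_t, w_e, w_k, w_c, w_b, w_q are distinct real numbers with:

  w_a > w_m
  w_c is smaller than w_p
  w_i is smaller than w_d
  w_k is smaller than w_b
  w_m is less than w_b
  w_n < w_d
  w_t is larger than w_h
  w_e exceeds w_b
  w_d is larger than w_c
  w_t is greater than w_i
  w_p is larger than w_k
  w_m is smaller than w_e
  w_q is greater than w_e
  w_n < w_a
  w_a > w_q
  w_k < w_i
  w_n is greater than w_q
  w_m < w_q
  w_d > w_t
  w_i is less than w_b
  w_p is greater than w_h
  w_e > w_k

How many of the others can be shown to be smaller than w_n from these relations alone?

Directly below w_n: w_q.
One step further: w_m, w_e (3 so far).
One step further: w_k, w_b (5 so far).
One step further: w_i (6 so far).
No other element is forced below w_n by the given relations, so the count is 6.

6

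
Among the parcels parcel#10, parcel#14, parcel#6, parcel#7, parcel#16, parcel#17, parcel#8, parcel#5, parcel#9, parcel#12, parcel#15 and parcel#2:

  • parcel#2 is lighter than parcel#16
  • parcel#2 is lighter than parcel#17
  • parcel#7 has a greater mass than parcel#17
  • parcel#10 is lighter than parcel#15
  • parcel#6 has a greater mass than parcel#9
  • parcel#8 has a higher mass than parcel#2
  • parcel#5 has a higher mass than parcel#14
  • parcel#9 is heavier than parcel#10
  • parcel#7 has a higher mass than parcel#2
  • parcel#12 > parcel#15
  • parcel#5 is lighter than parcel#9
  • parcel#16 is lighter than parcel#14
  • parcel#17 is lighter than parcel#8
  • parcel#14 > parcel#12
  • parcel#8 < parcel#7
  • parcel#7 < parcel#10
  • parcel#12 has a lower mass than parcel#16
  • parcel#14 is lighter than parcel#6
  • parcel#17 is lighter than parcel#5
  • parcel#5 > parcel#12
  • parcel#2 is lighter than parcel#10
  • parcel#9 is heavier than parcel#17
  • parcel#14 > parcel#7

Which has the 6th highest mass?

Chaining the given pairs: parcel#2 < parcel#17 < parcel#8 < parcel#7 < parcel#10 < parcel#15 < parcel#12 < parcel#16 < parcel#14 < parcel#5 < parcel#9 < parcel#6.
Counting 6 from the largest end gives parcel#12.

parcel#12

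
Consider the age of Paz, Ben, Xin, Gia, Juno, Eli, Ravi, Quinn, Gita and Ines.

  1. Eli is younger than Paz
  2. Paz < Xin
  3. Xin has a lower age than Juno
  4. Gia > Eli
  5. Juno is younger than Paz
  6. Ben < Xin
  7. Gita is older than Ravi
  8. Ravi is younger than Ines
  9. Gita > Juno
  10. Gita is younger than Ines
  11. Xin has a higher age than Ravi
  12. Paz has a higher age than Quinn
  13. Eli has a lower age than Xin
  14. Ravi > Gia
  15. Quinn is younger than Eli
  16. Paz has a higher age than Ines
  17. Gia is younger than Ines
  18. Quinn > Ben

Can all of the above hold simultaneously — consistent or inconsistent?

We have Paz < Xin stated directly, yet also Xin < Juno < Gita < Ines < Paz by chaining the others — so Xin < Paz. Contradiction.

inconsistent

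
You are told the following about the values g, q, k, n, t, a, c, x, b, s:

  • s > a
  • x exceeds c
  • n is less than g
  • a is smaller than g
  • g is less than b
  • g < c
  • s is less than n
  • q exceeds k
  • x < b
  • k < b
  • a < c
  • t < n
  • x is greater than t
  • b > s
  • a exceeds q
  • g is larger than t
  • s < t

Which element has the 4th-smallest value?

s

The consecutive relations fix a unique order: k < q < a < s < t < n < g < c < x < b.
Counting 4 from the smallest end gives s.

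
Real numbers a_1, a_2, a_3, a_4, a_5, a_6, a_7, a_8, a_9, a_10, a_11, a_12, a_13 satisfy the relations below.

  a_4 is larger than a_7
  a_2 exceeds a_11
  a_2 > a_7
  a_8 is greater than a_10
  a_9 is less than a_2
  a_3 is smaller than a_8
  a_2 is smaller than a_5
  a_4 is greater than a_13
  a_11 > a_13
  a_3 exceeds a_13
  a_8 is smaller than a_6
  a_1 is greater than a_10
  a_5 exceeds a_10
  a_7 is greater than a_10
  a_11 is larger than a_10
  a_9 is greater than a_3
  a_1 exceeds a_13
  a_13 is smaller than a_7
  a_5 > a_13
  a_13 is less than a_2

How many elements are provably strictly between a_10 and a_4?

1

Chaining upward from a_10 reaches: a_7, a_11, a_8, a_1, a_6, a_2, a_5.
Chaining downward from a_4 reaches: a_13, a_7.
Strictly between a_10 and a_4 are those in both lists: a_7 — 1 element.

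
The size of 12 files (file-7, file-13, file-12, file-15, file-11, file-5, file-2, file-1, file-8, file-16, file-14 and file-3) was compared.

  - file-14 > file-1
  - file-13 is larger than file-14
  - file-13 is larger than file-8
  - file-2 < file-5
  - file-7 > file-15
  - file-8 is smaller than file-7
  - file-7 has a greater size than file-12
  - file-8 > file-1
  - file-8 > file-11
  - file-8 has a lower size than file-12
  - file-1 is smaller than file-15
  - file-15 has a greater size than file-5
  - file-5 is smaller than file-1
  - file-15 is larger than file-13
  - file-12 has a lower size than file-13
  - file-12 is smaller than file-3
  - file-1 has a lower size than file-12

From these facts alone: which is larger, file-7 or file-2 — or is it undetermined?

Link the given pairs in sequence: file-2 < file-5; file-5 < file-1; file-1 < file-8; file-8 < file-12; file-12 < file-13; file-13 < file-15; file-15 < file-7.
Together: file-2 < file-5 < file-1 < file-8 < file-12 < file-13 < file-15 < file-7.
So file-7 is larger.

file-7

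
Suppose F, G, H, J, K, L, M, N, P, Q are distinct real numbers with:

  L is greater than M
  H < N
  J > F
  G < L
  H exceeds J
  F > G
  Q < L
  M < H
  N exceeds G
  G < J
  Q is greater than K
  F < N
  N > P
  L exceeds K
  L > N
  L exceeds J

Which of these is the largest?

L

G is not greatest since G < F; P is not greatest since P < N; M is not greatest since M < H; K is not greatest since K < L; F is not greatest since F < J; J is not greatest since J < H; Q is not greatest since Q < L; H is not greatest since H < N; N is not greatest since N < L.
Only L has nothing above it, so L is the largest.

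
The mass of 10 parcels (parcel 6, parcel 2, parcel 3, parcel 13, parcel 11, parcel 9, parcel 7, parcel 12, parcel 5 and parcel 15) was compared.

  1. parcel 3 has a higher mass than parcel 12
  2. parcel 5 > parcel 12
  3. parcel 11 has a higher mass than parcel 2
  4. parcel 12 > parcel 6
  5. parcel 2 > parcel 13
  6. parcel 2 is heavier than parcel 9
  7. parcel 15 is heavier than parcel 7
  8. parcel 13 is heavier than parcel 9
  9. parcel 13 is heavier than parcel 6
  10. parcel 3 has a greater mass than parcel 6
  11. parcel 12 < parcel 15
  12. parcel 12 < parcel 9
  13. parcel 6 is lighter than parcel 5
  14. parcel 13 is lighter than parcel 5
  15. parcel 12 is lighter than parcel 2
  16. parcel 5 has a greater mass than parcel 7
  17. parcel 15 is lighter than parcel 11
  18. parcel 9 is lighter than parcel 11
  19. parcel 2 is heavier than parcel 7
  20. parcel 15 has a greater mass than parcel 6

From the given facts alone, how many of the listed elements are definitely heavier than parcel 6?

From parcel 6 the given relations immediately reach parcel 12, parcel 15, parcel 3, parcel 13, parcel 5.
From those, parcel 9, parcel 2, parcel 11 — 8 in total.
Nothing else is reachable above parcel 6; 8 in all.

8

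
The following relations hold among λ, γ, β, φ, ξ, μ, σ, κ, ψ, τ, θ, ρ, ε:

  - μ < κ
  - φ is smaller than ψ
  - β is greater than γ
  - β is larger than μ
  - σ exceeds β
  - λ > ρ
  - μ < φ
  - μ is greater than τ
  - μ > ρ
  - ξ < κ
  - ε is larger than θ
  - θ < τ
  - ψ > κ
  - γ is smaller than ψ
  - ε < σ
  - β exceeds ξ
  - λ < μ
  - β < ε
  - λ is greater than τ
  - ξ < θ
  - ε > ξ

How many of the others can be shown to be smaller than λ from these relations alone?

Directly below λ: ρ, τ.
One step further: θ (3 so far).
One step further: ξ (4 so far).
Nothing else is reachable below λ; 4 in all.

4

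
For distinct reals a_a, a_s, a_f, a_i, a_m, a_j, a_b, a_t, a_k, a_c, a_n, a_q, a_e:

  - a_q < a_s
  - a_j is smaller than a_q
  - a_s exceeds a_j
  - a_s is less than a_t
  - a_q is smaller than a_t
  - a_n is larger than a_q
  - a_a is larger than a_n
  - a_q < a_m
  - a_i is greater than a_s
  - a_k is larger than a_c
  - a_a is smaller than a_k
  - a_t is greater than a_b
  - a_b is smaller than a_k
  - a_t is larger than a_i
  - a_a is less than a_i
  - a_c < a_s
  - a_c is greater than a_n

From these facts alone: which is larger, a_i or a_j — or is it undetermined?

Chaining the given relations: a_j < a_q < a_n < a_c < a_s < a_i.
So a_i is larger.

a_i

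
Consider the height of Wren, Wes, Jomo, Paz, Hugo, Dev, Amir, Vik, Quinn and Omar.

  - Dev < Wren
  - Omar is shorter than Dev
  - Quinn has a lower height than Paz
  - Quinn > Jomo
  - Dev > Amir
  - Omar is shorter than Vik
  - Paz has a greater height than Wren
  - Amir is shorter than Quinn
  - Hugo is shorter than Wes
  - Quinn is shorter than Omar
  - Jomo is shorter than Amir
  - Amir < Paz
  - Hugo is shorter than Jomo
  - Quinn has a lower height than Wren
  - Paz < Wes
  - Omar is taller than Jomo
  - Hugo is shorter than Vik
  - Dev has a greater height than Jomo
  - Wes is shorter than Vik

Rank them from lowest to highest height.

Hugo < Jomo < Amir < Quinn < Omar < Dev < Wren < Paz < Wes < Vik

The consecutive links are each given: Hugo < Jomo; Jomo < Amir; Amir < Quinn; Quinn < Omar; Omar < Dev; Dev < Wren; Wren < Paz; Paz < Wes; Wes < Vik.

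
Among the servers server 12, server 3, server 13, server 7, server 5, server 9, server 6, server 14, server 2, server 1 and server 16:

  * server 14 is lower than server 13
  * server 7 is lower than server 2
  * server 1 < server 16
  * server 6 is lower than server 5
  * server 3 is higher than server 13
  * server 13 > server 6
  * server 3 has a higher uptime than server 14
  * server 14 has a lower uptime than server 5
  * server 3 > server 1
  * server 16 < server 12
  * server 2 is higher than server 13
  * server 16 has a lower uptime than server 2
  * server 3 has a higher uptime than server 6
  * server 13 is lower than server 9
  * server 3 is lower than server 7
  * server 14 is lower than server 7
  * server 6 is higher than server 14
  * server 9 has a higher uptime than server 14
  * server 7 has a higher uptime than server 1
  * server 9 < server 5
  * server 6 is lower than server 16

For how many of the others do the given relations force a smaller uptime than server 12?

From server 12 the given relations immediately reach server 16.
From those, server 1, server 6 — 3 in total.
From those, server 14 — 4 in total.
No other element is forced below server 12 by the given relations, so the count is 4.

4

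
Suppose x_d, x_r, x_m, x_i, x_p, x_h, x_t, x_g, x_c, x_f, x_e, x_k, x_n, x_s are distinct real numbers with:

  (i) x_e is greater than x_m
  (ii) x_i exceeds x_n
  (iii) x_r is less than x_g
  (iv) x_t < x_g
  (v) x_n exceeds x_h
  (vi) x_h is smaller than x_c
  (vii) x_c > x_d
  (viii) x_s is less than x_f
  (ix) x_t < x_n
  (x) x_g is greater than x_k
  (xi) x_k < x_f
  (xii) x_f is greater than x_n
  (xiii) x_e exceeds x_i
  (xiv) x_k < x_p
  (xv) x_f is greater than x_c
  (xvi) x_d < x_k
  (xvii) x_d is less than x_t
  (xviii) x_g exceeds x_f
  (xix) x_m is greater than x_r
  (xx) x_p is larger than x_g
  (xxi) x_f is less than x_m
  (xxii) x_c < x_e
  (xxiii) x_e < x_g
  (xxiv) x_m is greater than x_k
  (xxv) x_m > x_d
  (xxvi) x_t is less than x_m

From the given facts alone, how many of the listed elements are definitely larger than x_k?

5

Directly above x_k: x_f, x_m, x_g, x_p.
One step further: x_e (5 so far).
No other element is forced above x_k by the given relations, so the count is 5.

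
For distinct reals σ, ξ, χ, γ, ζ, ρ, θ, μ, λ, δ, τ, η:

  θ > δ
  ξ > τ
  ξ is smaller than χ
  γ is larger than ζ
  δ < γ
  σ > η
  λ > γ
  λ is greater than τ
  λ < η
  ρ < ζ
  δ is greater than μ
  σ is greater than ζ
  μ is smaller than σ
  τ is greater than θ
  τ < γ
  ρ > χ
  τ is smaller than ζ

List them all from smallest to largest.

μ < δ < θ < τ < ξ < χ < ρ < ζ < γ < λ < η < σ

The consecutive links are each given: μ < δ; δ < θ; θ < τ; τ < ξ; ξ < χ; χ < ρ; ρ < ζ; ζ < γ; γ < λ; λ < η; η < σ.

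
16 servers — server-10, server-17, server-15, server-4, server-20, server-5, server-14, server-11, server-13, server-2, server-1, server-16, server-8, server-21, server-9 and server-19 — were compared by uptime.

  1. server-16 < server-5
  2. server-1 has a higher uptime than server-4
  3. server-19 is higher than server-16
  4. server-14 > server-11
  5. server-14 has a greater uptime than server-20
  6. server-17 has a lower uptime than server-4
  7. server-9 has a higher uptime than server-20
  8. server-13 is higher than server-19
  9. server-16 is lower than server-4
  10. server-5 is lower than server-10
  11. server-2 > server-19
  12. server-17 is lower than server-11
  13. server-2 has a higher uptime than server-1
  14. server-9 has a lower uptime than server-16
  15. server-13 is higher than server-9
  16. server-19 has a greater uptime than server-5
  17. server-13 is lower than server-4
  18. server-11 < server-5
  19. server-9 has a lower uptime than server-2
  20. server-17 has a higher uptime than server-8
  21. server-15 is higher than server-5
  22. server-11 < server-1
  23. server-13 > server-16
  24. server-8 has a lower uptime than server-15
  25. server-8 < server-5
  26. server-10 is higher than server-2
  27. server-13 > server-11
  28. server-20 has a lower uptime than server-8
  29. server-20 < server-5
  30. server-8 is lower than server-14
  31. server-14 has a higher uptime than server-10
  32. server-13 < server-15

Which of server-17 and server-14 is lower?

Following the relations from server-17: server-17 < server-11 < server-5 < server-19 < server-13 < server-4 < server-1 < server-2 < server-10 < server-14.
So server-17 < server-14; server-17 is the lower of the two.

server-17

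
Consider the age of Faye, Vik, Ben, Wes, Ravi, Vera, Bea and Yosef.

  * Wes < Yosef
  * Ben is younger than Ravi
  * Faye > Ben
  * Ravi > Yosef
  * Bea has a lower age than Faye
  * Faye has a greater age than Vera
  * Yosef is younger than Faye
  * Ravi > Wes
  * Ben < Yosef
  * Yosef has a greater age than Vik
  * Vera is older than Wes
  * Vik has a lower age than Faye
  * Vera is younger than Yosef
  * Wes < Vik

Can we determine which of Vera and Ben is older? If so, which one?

Following every chain through Ben: above Ben we get Yosef, Faye, Ravi.
Vera is not reached, and no chain runs the other way from Vera to Ben.
So the given relations leave the order of Ben and Vera undetermined.

undetermined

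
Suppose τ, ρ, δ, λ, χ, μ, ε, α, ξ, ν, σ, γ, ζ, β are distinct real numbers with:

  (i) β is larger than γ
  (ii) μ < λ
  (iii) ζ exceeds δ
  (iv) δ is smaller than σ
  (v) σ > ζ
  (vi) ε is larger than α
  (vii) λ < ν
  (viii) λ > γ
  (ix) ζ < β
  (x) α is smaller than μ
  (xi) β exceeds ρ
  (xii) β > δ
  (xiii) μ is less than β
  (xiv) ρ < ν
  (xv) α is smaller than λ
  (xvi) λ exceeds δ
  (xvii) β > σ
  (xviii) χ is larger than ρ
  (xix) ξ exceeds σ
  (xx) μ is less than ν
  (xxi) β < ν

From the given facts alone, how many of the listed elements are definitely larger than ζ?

Directly above ζ: σ, β.
One step further: ν, ξ (4 so far).
Nothing else is reachable above ζ; 4 in all.

4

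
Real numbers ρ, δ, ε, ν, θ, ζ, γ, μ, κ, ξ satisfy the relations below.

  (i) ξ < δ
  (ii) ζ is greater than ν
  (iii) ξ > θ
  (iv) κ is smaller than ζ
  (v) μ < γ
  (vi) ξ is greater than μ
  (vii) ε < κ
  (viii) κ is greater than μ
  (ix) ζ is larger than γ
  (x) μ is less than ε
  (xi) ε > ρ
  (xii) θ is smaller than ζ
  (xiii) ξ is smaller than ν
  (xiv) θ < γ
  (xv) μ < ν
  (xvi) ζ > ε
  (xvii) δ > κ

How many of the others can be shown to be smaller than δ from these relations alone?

6

Directly below δ: ξ, κ.
One step further: μ, θ, ε (5 so far).
One step further: ρ (6 so far).
No other element is forced below δ by the given relations, so the count is 6.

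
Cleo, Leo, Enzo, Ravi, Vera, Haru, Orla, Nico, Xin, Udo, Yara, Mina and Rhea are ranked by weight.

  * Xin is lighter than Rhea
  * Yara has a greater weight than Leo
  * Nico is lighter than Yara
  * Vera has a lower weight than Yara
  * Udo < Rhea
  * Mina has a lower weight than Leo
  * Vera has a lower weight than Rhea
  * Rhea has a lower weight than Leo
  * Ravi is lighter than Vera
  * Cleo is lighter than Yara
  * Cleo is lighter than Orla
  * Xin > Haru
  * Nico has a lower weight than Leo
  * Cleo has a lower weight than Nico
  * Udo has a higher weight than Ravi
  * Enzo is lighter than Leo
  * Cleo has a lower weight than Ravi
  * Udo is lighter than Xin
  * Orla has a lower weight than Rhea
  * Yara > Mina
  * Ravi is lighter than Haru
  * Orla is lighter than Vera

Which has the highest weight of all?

Yara

Cleo is not greatest since Cleo < Orla; Ravi is not greatest since Ravi < Udo; Udo is not greatest since Udo < Xin; Enzo is not greatest since Enzo < Leo; Haru is not greatest since Haru < Xin; Orla is not greatest since Orla < Vera; Mina is not greatest since Mina < Yara; Vera is not greatest since Vera < Rhea; Xin is not greatest since Xin < Rhea; Rhea is not greatest since Rhea < Leo; Nico is not greatest since Nico < Yara; Leo is not greatest since Leo < Yara.
Only Yara has nothing above it, so Yara is the highest weight.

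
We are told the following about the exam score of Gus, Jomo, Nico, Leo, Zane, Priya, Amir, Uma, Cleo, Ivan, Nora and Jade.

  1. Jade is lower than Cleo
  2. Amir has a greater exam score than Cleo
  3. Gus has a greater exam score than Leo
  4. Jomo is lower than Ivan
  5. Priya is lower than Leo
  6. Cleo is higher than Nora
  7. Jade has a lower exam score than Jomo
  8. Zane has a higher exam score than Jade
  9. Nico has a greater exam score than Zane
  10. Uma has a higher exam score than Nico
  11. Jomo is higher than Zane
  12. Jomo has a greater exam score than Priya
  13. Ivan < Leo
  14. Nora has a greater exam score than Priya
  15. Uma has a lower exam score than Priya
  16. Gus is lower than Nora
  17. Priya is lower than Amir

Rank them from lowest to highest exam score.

Jade < Zane < Nico < Uma < Priya < Jomo < Ivan < Leo < Gus < Nora < Cleo < Amir

Each adjacent pair is fixed by a given relation: Jade < Zane; Zane < Nico; Nico < Uma; Uma < Priya; Priya < Jomo; Jomo < Ivan; Ivan < Leo; Leo < Gus; Gus < Nora; Nora < Cleo; Cleo < Amir. Chaining them end to end gives the full order.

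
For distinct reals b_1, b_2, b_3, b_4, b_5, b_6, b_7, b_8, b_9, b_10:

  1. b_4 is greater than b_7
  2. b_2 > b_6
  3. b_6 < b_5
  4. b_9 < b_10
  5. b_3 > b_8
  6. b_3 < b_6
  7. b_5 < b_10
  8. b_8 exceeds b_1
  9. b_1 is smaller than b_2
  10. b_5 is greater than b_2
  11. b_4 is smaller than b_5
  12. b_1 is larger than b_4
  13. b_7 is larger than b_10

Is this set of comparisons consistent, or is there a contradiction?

inconsistent

We have b_5 < b_10 stated directly, yet also b_10 < b_7 < b_4 < b_1 < b_8 < b_3 < b_6 < b_2 < b_5 by chaining the others — so b_10 < b_5. Contradiction.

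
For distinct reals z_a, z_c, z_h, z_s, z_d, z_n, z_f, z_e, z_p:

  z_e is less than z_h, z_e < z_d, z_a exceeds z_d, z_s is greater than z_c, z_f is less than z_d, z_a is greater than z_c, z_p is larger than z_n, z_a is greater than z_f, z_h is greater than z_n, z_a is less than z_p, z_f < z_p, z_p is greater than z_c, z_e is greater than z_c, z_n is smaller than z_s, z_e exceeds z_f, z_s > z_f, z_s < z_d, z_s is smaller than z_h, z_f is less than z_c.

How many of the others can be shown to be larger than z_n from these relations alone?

Directly above z_n: z_s, z_p, z_h.
One step further: z_d (4 so far).
One step further: z_a (5 so far).
No other element is forced above z_n by the given relations, so the count is 5.

5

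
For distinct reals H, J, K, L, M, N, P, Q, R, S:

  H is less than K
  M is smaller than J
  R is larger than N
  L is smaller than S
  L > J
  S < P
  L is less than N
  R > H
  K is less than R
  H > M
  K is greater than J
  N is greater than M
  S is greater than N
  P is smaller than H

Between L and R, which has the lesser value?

L < N and N < S give L < S.
Then S < P extends the chain to P.
With P < H: L < N < S < P < H.
With H < K: L < N < S < P < H < K.
With K < R: L < N < S < P < H < K < R.
So L < R; L is the smaller of the two.

L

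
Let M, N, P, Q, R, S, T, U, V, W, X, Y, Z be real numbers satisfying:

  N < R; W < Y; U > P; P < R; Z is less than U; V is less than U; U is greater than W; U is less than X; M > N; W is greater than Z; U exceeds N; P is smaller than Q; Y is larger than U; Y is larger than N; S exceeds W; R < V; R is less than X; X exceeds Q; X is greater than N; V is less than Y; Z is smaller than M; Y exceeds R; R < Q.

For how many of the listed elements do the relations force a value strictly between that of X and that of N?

4

The relations place N below X. An element lies strictly between them when it is forced above N and also forced below X.
Above N: {R, V, Q, U, Y, M}. Below X: {P, R, Z, V, W, Q, U}.
Intersection: {R, V, Q, U} — 4.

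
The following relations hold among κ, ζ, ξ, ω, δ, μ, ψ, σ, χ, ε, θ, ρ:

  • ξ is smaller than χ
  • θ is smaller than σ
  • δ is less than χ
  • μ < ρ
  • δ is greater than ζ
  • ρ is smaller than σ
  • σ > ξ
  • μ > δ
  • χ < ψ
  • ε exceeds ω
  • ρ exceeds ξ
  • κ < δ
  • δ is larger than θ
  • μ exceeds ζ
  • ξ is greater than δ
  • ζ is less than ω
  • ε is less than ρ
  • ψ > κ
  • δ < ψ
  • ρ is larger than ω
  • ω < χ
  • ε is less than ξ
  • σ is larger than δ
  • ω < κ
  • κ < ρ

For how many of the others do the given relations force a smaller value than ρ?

The elements the relations force below ρ are ζ, ω, κ, θ, δ, ε, ξ, μ — no chain reaches any other.
That is 8.

8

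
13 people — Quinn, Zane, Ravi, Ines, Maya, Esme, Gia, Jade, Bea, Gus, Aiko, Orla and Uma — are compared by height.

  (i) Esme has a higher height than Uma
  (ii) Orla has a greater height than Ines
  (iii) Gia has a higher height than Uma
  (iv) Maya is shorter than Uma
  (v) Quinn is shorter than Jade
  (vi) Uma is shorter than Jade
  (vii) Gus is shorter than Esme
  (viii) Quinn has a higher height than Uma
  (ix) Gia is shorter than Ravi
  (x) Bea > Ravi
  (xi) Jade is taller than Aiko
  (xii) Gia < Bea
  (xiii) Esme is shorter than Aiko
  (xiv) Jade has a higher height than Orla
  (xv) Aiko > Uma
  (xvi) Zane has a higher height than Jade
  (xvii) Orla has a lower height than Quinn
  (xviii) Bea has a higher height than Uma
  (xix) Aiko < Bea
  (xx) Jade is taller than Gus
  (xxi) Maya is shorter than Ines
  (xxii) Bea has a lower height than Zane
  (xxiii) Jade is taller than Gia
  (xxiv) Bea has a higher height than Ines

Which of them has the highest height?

Chaining downward from Zane: directly below it, Bea, Jade; then Gus, Uma, Ines, Gia, Orla, Quinn, Aiko, Ravi; then Maya, Esme.
That covers every other element, and nothing is given above Zane, so Zane is the highest height.

Zane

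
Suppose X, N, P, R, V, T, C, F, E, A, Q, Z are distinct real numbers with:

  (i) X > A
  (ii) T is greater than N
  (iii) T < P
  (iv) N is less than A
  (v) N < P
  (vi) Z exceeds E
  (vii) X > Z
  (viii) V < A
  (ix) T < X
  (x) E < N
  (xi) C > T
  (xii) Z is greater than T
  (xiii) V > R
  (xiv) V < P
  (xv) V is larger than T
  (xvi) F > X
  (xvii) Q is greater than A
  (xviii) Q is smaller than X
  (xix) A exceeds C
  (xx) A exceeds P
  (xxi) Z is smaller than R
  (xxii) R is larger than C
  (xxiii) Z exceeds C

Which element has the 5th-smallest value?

Piecing the relations together gives one ordering: E < N < T < C < Z < R < V < P < A < Q < X < F.
The 5th smallest is Z.

Z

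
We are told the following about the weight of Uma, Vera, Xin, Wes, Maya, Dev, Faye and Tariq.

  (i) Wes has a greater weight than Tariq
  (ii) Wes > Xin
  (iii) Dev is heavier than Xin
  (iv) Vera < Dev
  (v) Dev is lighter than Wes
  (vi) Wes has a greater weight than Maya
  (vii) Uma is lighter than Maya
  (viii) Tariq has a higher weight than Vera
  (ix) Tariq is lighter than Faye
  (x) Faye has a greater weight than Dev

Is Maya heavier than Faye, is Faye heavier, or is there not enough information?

undetermined

Following every chain through Maya: above Maya we get Wes; below Maya we get Uma.
Faye is not reached, and no chain runs the other way from Faye to Maya.
So the given relations leave the order of Maya and Faye undetermined.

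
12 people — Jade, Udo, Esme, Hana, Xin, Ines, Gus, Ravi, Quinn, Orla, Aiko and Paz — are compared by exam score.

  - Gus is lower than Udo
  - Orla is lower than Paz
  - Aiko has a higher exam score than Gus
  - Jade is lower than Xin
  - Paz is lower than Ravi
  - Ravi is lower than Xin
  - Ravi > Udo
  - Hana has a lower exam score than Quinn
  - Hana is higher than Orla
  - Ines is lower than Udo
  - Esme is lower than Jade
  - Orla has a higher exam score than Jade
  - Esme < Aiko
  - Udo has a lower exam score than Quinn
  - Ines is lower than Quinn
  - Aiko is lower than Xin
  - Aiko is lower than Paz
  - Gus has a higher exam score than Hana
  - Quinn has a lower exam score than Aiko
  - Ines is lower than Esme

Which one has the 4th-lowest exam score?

Chaining the given pairs: Ines < Esme < Jade < Orla < Hana < Gus < Udo < Quinn < Aiko < Paz < Ravi < Xin.
The 4th smallest is Orla.

Orla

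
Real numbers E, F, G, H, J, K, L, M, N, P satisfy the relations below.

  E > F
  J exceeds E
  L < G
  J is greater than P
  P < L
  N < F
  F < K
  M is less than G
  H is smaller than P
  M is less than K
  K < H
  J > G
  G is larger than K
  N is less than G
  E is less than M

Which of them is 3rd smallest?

E

The consecutive relations fix a unique order: N < F < E < M < K < H < P < L < G < J.
The 3rd smallest is E.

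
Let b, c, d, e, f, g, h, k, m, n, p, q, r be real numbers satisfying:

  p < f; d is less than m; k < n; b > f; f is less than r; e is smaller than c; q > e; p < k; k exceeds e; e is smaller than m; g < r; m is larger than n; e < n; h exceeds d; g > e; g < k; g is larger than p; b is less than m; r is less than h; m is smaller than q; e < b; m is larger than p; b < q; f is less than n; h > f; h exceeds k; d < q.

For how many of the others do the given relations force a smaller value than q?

9

Directly below q: d, e, b, m.
One step further: p, f, n (7 so far).
One step further: k (8 so far).
One step further: g (9 so far).
No other element is forced below q by the given relations, so the count is 9.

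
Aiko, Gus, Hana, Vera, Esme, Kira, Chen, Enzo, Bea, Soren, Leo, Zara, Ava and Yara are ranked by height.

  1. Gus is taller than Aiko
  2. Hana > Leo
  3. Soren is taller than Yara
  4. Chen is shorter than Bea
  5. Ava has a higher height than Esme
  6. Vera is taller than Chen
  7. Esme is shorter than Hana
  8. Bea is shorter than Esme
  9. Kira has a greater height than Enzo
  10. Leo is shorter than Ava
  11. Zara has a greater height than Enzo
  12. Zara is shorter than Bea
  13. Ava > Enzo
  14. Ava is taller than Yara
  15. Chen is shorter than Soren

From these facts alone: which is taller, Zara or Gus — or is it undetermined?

Following every chain through Zara: above Zara we get Bea, Esme, Ava, Hana; below Zara we get Enzo.
Gus is not reached, and no chain runs the other way from Gus to Zara.
So the given relations leave the order of Zara and Gus undetermined.

undetermined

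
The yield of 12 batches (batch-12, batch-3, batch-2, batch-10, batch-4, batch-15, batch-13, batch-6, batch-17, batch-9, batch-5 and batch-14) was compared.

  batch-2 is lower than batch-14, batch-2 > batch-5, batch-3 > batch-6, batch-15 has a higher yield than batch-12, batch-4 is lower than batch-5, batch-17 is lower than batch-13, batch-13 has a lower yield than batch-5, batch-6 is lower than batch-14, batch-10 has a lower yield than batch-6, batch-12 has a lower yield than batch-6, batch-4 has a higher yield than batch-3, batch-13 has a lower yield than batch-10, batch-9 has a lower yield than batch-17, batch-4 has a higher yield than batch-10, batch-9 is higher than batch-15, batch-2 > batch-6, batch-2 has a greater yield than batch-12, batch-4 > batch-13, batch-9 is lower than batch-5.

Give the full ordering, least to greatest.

batch-12 < batch-15 < batch-9 < batch-17 < batch-13 < batch-10 < batch-6 < batch-3 < batch-4 < batch-5 < batch-2 < batch-14

Each adjacent pair is fixed by a given relation: batch-12 < batch-15; batch-15 < batch-9; batch-9 < batch-17; batch-17 < batch-13; batch-13 < batch-10; batch-10 < batch-6; batch-6 < batch-3; batch-3 < batch-4; batch-4 < batch-5; batch-5 < batch-2; batch-2 < batch-14. Chaining them end to end gives the full order.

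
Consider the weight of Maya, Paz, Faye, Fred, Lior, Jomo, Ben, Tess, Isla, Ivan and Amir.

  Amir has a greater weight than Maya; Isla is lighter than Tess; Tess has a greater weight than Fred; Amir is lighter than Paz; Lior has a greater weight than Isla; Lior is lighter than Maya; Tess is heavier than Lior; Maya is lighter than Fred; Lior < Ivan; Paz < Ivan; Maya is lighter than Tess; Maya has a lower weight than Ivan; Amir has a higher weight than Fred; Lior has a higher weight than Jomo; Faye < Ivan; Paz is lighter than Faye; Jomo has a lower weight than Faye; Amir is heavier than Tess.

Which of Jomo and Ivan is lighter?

Jomo

Link the given pairs in sequence: Jomo < Lior; Lior < Maya; Maya < Fred; Fred < Tess; Tess < Amir; Amir < Paz; Paz < Faye; Faye < Ivan.
Together: Jomo < Lior < Maya < Fred < Tess < Amir < Paz < Faye < Ivan.
So Jomo < Ivan; Jomo is the lighter of the two.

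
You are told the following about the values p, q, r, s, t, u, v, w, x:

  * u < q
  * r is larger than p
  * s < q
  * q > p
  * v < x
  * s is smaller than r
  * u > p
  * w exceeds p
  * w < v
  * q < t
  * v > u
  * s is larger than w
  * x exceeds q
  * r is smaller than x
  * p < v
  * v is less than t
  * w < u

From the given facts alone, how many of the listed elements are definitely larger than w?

Directly above w: u, v, s.
One step further: r, q, x, t (7 so far).
Nothing else is reachable above w; 7 in all.

7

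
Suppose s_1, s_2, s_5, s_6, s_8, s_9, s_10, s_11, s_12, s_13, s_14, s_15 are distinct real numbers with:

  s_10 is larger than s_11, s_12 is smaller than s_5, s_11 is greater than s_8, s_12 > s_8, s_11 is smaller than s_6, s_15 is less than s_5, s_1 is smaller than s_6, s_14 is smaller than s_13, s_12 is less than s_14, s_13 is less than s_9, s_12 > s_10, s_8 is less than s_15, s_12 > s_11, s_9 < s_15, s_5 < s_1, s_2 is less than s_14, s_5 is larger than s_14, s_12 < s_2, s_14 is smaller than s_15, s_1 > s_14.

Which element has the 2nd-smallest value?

s_11

The consecutive relations fix a unique order: s_8 < s_11 < s_10 < s_12 < s_2 < s_14 < s_13 < s_9 < s_15 < s_5 < s_1 < s_6.
The 2nd smallest is s_11.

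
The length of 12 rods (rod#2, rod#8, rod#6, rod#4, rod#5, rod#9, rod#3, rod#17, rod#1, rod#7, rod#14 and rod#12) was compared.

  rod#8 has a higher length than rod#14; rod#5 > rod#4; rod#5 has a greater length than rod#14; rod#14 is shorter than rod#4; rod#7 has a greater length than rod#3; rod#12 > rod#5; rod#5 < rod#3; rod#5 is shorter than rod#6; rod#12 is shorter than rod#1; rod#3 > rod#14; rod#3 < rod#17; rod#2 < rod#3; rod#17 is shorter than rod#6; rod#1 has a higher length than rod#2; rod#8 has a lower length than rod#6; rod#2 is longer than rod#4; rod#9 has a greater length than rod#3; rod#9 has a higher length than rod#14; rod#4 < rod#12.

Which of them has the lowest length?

rod#14

Chaining upward from rod#14: directly above it, rod#4, rod#8, rod#5, rod#3, rod#9; then rod#2, rod#12, rod#17, rod#6, rod#7; then rod#1.
That covers every other element, and nothing is given below rod#14, so rod#14 is the lowest length.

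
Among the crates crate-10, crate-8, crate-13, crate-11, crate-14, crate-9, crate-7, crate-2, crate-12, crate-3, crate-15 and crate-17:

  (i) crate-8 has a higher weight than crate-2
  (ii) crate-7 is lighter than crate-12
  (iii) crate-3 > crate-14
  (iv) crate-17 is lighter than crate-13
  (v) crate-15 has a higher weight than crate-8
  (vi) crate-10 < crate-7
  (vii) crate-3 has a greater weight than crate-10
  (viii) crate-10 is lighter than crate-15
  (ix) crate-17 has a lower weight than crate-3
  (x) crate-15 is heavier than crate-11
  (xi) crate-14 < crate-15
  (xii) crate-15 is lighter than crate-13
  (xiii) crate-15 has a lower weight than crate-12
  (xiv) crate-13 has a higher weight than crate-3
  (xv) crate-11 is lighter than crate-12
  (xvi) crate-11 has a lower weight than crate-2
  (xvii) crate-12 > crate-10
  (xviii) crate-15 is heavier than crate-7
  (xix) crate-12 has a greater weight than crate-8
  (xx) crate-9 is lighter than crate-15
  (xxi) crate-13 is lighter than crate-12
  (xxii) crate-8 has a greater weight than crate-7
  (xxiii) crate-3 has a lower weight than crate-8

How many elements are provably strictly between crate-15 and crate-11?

The relations place crate-11 below crate-15. An element lies strictly between them when it is forced above crate-11 and also forced below crate-15.
Above crate-11: {crate-2, crate-8, crate-13, crate-12}. Below crate-15: {crate-17, crate-14, crate-9, crate-10, crate-3, crate-7, crate-2, crate-8}.
Intersection: {crate-2, crate-8} — 2.

2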